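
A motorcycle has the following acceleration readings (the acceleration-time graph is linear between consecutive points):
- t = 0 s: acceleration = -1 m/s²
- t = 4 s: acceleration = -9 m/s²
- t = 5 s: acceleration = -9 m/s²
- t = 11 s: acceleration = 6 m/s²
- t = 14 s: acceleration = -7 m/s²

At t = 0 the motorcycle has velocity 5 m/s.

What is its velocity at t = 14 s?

-34.5 m/s

Δv equals the area under the a-t graph; then v = v₀ + Δv.
0–4 s: ½(-1 + -9)(4) = -20 m/s
4–5 s: -9 × 1 = -9 m/s
5–11 s: ½(-9 + 6)(6) = -9 m/s
11–14 s: ½(6 + -7)(3) = -1.5 m/s
Δv = -39.5 m/s, so v(14) = 5 + (-39.5) = -34.5 m/s.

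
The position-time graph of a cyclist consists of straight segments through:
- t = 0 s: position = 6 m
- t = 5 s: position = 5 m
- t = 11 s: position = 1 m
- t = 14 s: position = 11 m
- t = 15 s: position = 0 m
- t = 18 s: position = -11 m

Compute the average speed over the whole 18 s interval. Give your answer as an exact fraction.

Average speed = (total path length)/(elapsed time); on a piecewise-linear x-t graph the path length is Σ|Δx|.
0–5 s: |Δx| = |5 − 6| = 1 m
5–11 s: |Δx| = |1 − 5| = 4 m
11–14 s: |Δx| = |11 − 1| = 10 m
14–15 s: |Δx| = |0 − 11| = 11 m
15–18 s: |Δx| = |-11 − 0| = 11 m
Total path = 37 m; average speed = 37/18 = 37/18 m/s.

37/18 m/s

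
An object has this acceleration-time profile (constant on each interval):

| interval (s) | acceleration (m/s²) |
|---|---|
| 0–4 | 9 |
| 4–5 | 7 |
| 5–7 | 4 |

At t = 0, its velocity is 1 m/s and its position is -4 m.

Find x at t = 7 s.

On each constant-a segment, Δv = aΔt and Δx = v₀Δt + ½aΔt²; chain segment to segment.
0–4 s: v starts 1 m/s; Δx = 1·4 + ½·9·4² = 76 m; v ends 37 m/s.
4–5 s: v starts 37 m/s; Δx = 37·1 + ½·7·1² = 40.5 m; v ends 44 m/s.
5–7 s: v starts 44 m/s; Δx = 44·2 + ½·4·2² = 96 m; v ends 52 m/s.
x(7) = -4 + Σ Δx = 208.5 m.

208.5 m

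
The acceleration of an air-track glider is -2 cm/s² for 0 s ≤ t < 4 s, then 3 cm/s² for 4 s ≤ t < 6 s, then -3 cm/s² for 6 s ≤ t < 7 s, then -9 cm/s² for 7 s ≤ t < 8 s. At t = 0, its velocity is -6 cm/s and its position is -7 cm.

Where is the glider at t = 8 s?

-94 cm

On each constant-a segment, Δv = aΔt and Δx = v₀Δt + ½aΔt²; chain segment to segment.
0–4 s: v starts -6 cm/s; Δx = -6·4 + ½·-2·4² = -40 cm; v ends -14 cm/s.
4–6 s: v starts -14 cm/s; Δx = -14·2 + ½·3·2² = -22 cm; v ends -8 cm/s.
6–7 s: v starts -8 cm/s; Δx = -8·1 + ½·-3·1² = -9.5 cm; v ends -11 cm/s.
7–8 s: v starts -11 cm/s; Δx = -11·1 + ½·-9·1² = -15.5 cm; v ends -20 cm/s.
x(8) = -7 + Σ Δx = -94 cm.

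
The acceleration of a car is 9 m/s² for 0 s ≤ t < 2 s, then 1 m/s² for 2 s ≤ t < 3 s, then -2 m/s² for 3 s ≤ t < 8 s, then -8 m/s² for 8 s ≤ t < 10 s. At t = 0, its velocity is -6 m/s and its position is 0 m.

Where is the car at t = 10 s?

On each constant-a segment, Δv = aΔt and Δx = v₀Δt + ½aΔt²; chain segment to segment.
0–2 s: v starts -6 m/s; Δx = -6·2 + ½·9·2² = 6 m; v ends 12 m/s.
2–3 s: v starts 12 m/s; Δx = 12·1 + ½·1·1² = 12.5 m; v ends 13 m/s.
3–8 s: v starts 13 m/s; Δx = 13·5 + ½·-2·5² = 40 m; v ends 3 m/s.
8–10 s: v starts 3 m/s; Δx = 3·2 + ½·-8·2² = -10 m; v ends -13 m/s.
x(10) = 0 + Σ Δx = 48.5 m.

48.5 m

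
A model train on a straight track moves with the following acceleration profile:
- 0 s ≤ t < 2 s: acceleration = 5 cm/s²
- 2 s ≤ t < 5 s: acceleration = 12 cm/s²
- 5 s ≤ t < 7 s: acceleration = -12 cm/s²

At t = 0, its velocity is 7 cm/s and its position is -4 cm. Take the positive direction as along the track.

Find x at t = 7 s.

On each constant-a segment, Δv = aΔt and Δx = v₀Δt + ½aΔt²; chain segment to segment.
0–2 s: v starts 7 cm/s; Δx = 7·2 + ½·5·2² = 24 cm; v ends 17 cm/s.
2–5 s: v starts 17 cm/s; Δx = 17·3 + ½·12·3² = 105 cm; v ends 53 cm/s.
5–7 s: v starts 53 cm/s; Δx = 53·2 + ½·-12·2² = 82 cm; v ends 29 cm/s.
x(7) = -4 + Σ Δx = 207 cm.

207 cm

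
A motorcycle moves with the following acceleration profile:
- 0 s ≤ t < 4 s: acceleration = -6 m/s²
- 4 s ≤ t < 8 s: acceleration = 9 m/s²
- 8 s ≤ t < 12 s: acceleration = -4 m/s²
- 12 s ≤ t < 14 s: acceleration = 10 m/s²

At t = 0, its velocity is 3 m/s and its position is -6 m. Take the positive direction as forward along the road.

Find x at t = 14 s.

On each constant-a segment, Δv = aΔt and Δx = v₀Δt + ½aΔt²; chain segment to segment.
0–4 s: v starts 3 m/s; Δx = 3·4 + ½·-6·4² = -36 m; v ends -21 m/s.
4–8 s: v starts -21 m/s; Δx = -21·4 + ½·9·4² = -12 m; v ends 15 m/s.
8–12 s: v starts 15 m/s; Δx = 15·4 + ½·-4·4² = 28 m; v ends -1 m/s.
12–14 s: v starts -1 m/s; Δx = -1·2 + ½·10·2² = 18 m; v ends 19 m/s.
x(14) = -6 + Σ Δx = -8 m.

-8 m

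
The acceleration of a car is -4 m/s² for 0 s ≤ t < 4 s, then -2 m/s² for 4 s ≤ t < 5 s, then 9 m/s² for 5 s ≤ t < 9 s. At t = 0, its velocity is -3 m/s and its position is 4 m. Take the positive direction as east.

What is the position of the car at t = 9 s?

-72 m

On each constant-a segment, Δv = aΔt and Δx = v₀Δt + ½aΔt²; chain segment to segment.
0–4 s: v starts -3 m/s; Δx = -3·4 + ½·-4·4² = -44 m; v ends -19 m/s.
4–5 s: v starts -19 m/s; Δx = -19·1 + ½·-2·1² = -20 m; v ends -21 m/s.
5–9 s: v starts -21 m/s; Δx = -21·4 + ½·9·4² = -12 m; v ends 15 m/s.
x(9) = 4 + Σ Δx = -72 m.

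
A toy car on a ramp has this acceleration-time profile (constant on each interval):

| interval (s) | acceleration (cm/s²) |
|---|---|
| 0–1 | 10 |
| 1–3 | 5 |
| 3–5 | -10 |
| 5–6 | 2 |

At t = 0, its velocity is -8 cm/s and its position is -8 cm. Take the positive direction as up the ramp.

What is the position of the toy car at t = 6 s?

0 cm

On each constant-a segment, Δv = aΔt and Δx = v₀Δt + ½aΔt²; chain segment to segment.
0–1 s: v starts -8 cm/s; Δx = -8·1 + ½·10·1² = -3 cm; v ends 2 cm/s.
1–3 s: v starts 2 cm/s; Δx = 2·2 + ½·5·2² = 14 cm; v ends 12 cm/s.
3–5 s: v starts 12 cm/s; Δx = 12·2 + ½·-10·2² = 4 cm; v ends -8 cm/s.
5–6 s: v starts -8 cm/s; Δx = -8·1 + ½·2·1² = -7 cm; v ends -6 cm/s.
x(6) = -8 + Σ Δx = 0 cm.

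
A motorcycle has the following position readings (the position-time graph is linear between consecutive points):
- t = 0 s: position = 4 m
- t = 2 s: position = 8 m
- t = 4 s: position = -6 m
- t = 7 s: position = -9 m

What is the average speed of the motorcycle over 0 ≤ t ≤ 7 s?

3 m/s

Average speed = (total path length)/(elapsed time); on a piecewise-linear x-t graph the path length is Σ|Δx|.
0–2 s: |Δx| = |8 − 4| = 4 m
2–4 s: |Δx| = |-6 − 8| = 14 m
4–7 s: |Δx| = |-9 − -6| = 3 m
Total path = 21 m; average speed = 21/7 = 3 m/s.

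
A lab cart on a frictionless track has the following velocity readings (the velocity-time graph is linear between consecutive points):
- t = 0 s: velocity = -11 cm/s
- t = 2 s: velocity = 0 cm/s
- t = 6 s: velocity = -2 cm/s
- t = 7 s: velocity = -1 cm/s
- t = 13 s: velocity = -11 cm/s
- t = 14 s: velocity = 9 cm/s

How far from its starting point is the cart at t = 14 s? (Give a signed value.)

Displacement is the signed area under the v-t curve.
0–2 s: ½(-11 + 0)(2) = -11 cm
2–6 s: ½(0 + -2)(4) = -4 cm
6–7 s: ½(-2 + -1)(1) = -1.5 cm
7–13 s: ½(-1 + -11)(6) = -36 cm
13–14 s: ½(-11 + 9)(1) = -1 cm
Net displacement = -53.5 cm

-53.5 cm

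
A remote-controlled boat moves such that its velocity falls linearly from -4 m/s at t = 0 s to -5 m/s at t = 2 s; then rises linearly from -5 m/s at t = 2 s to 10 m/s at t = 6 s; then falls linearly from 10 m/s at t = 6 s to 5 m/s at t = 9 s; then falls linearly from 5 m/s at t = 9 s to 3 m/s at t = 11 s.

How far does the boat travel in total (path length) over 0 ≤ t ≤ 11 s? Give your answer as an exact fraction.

337/6 m

Distance (not displacement) is the total path length: add the absolute areas under v-t.
0–2 s: |½(-4 + -5)(2)| = 9 m
2–6 s: v = 0 at t = 10/3 s; triangle areas 10/3 + 40/3 = 50/3 m
6–9 s: |½(10 + 5)(3)| = 22.5 m
9–11 s: |½(5 + 3)(2)| = 8 m
Total distance = 337/6 m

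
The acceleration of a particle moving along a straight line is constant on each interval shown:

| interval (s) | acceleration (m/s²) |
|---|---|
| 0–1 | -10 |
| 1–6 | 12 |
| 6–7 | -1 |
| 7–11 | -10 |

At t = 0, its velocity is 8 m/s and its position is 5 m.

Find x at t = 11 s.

On each constant-a segment, Δv = aΔt and Δx = v₀Δt + ½aΔt²; chain segment to segment.
0–1 s: v starts 8 m/s; Δx = 8·1 + ½·-10·1² = 3 m; v ends -2 m/s.
1–6 s: v starts -2 m/s; Δx = -2·5 + ½·12·5² = 140 m; v ends 58 m/s.
6–7 s: v starts 58 m/s; Δx = 58·1 + ½·-1·1² = 57.5 m; v ends 57 m/s.
7–11 s: v starts 57 m/s; Δx = 57·4 + ½·-10·4² = 148 m; v ends 17 m/s.
x(11) = 5 + Σ Δx = 353.5 m.

353.5 m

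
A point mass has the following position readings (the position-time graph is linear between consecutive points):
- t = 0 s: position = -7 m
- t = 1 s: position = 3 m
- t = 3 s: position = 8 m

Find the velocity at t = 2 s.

2.5 m/s

Velocity is the slope of the x-t graph on 1–3 s: (8 − 3)/(3 − 1) = 2.5 m/s.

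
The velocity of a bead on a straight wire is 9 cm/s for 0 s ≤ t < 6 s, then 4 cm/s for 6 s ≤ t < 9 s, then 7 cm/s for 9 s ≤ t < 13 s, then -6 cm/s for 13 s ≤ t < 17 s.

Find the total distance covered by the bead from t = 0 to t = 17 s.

118 cm

Total distance travelled is ∫|v| dt — sum the magnitudes of each area piece.
0–6 s: |9| × 6 = 54 cm
6–9 s: |4| × 3 = 12 cm
9–13 s: |7| × 4 = 28 cm
13–17 s: |-6| × 4 = 24 cm
Total distance = 118 cm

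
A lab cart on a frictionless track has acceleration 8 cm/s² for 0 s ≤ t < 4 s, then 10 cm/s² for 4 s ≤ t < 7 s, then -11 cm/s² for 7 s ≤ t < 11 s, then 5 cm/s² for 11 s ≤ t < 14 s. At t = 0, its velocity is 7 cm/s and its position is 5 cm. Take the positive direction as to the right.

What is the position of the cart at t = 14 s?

544.5 cm

On each constant-a segment, Δv = aΔt and Δx = v₀Δt + ½aΔt²; chain segment to segment.
0–4 s: v starts 7 cm/s; Δx = 7·4 + ½·8·4² = 92 cm; v ends 39 cm/s.
4–7 s: v starts 39 cm/s; Δx = 39·3 + ½·10·3² = 162 cm; v ends 69 cm/s.
7–11 s: v starts 69 cm/s; Δx = 69·4 + ½·-11·4² = 188 cm; v ends 25 cm/s.
11–14 s: v starts 25 cm/s; Δx = 25·3 + ½·5·3² = 97.5 cm; v ends 40 cm/s.
x(14) = 5 + Σ Δx = 544.5 cm.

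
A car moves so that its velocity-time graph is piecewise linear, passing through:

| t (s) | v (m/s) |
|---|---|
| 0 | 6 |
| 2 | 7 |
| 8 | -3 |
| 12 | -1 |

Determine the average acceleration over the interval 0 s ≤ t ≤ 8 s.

Average acceleration = Δv/Δt = (-3 − 6)/(8 − 0) = -1.125 m/s².

-1.125 m/s²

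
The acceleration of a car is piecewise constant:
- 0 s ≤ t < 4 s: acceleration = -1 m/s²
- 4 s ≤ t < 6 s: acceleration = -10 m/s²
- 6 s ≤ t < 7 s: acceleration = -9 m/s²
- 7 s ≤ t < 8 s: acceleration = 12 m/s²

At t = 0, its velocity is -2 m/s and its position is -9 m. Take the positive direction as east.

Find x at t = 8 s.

-116.5 m

On each constant-a segment, Δv = aΔt and Δx = v₀Δt + ½aΔt²; chain segment to segment.
0–4 s: v starts -2 m/s; Δx = -2·4 + ½·-1·4² = -16 m; v ends -6 m/s.
4–6 s: v starts -6 m/s; Δx = -6·2 + ½·-10·2² = -32 m; v ends -26 m/s.
6–7 s: v starts -26 m/s; Δx = -26·1 + ½·-9·1² = -30.5 m; v ends -35 m/s.
7–8 s: v starts -35 m/s; Δx = -35·1 + ½·12·1² = -29 m; v ends -23 m/s.
x(8) = -9 + Σ Δx = -116.5 m.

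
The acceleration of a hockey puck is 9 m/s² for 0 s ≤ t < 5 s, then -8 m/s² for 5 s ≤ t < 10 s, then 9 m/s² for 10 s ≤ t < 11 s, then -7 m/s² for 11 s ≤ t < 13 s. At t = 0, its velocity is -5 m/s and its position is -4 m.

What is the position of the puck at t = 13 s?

On each constant-a segment, Δv = aΔt and Δx = v₀Δt + ½aΔt²; chain segment to segment.
0–5 s: v starts -5 m/s; Δx = -5·5 + ½·9·5² = 87.5 m; v ends 40 m/s.
5–10 s: v starts 40 m/s; Δx = 40·5 + ½·-8·5² = 100 m; v ends 0 m/s.
10–11 s: v starts 0 m/s; Δx = 0·1 + ½·9·1² = 4.5 m; v ends 9 m/s.
11–13 s: v starts 9 m/s; Δx = 9·2 + ½·-7·2² = 4 m; v ends -5 m/s.
x(13) = -4 + Σ Δx = 192 m.

192 m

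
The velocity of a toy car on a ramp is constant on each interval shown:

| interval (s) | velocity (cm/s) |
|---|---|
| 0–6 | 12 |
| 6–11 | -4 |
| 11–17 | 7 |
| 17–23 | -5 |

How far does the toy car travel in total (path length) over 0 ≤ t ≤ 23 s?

Distance (not displacement) is the total path length: add the absolute areas under v-t.
0–6 s: |12| × 6 = 72 cm
6–11 s: |-4| × 5 = 20 cm
11–17 s: |7| × 6 = 42 cm
17–23 s: |-5| × 6 = 30 cm
Total distance = 164 cm

164 cm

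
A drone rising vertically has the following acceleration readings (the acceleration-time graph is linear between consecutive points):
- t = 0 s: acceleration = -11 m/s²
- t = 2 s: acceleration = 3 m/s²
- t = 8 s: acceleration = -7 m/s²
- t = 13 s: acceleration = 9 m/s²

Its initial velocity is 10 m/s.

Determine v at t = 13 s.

Δv equals the area under the a-t graph; then v = v₀ + Δv.
0–2 s: ½(-11 + 3)(2) = -8 m/s
2–8 s: ½(3 + -7)(6) = -12 m/s
8–13 s: ½(-7 + 9)(5) = 5 m/s
Δv = -15 m/s, so v(13) = 10 + (-15) = -5 m/s.

-5 m/s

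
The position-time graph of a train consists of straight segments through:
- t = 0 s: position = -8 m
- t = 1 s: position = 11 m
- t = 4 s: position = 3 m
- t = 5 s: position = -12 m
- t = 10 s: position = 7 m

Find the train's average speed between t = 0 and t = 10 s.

6.1 m/s

Average speed = (total path length)/(elapsed time); on a piecewise-linear x-t graph the path length is Σ|Δx|.
0–1 s: |Δx| = |11 − -8| = 19 m
1–4 s: |Δx| = |3 − 11| = 8 m
4–5 s: |Δx| = |-12 − 3| = 15 m
5–10 s: |Δx| = |7 − -12| = 19 m
Total path = 61 m; average speed = 61/10 = 6.1 m/s.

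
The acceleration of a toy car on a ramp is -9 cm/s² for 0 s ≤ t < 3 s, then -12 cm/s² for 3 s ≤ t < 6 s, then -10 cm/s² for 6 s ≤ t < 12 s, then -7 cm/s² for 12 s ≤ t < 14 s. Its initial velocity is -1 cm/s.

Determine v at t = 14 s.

-138 cm/s

Δv equals the area under the a-t graph; then v = v₀ + Δv.
0–3 s: -9 × 3 = -27 cm/s
3–6 s: -12 × 3 = -36 cm/s
6–12 s: -10 × 6 = -60 cm/s
12–14 s: -7 × 2 = -14 cm/s
Δv = -137 cm/s, so v(14) = -1 + (-137) = -138 cm/s.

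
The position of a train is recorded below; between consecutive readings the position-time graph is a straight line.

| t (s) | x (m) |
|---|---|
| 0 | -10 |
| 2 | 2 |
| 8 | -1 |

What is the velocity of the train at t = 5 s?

Velocity is the slope of the x-t graph on 2–8 s: (-1 − 2)/(8 − 2) = -0.5 m/s.

-0.5 m/s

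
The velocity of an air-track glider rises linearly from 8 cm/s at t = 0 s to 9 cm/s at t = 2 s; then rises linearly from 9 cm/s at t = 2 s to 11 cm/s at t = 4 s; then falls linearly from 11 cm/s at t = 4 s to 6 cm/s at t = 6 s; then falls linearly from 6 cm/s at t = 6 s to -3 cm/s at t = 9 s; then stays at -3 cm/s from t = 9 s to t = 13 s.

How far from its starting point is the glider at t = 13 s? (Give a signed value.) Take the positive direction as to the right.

Net displacement equals the area under the velocity-time graph (areas below the axis count negative).
0–2 s: ½(8 + 9)(2) = 17 cm
2–4 s: ½(9 + 11)(2) = 20 cm
4–6 s: ½(11 + 6)(2) = 17 cm
6–9 s: ½(6 + -3)(3) = 4.5 cm
9–13 s: -3 × 4 = -12 cm
Net displacement = 46.5 cm

46.5 cm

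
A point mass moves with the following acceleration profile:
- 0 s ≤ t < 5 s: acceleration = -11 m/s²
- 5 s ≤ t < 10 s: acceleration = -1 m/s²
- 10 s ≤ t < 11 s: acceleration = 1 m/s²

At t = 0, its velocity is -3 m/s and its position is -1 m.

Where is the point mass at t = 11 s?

-518.5 m

On each constant-a segment, Δv = aΔt and Δx = v₀Δt + ½aΔt²; chain segment to segment.
0–5 s: v starts -3 m/s; Δx = -3·5 + ½·-11·5² = -152.5 m; v ends -58 m/s.
5–10 s: v starts -58 m/s; Δx = -58·5 + ½·-1·5² = -302.5 m; v ends -63 m/s.
10–11 s: v starts -63 m/s; Δx = -63·1 + ½·1·1² = -62.5 m; v ends -62 m/s.
x(11) = -1 + Σ Δx = -518.5 m.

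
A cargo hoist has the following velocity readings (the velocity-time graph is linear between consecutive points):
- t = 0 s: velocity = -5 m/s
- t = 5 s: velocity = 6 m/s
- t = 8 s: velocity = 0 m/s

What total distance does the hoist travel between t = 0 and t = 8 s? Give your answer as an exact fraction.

503/22 m

Total distance travelled is ∫|v| dt — sum the magnitudes of each area piece.
0–5 s: v = 0 at t = 25/11 s; triangle areas 125/22 + 90/11 = 305/22 m
5–8 s: |½(6 + 0)(3)| = 9 m
Total distance = 503/22 m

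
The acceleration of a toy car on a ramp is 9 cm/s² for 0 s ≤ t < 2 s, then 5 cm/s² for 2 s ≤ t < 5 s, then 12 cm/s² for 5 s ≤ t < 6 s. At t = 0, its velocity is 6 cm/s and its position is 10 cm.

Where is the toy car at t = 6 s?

179.5 cm

On each constant-a segment, Δv = aΔt and Δx = v₀Δt + ½aΔt²; chain segment to segment.
0–2 s: v starts 6 cm/s; Δx = 6·2 + ½·9·2² = 30 cm; v ends 24 cm/s.
2–5 s: v starts 24 cm/s; Δx = 24·3 + ½·5·3² = 94.5 cm; v ends 39 cm/s.
5–6 s: v starts 39 cm/s; Δx = 39·1 + ½·12·1² = 45 cm; v ends 51 cm/s.
x(6) = 10 + Σ Δx = 179.5 cm.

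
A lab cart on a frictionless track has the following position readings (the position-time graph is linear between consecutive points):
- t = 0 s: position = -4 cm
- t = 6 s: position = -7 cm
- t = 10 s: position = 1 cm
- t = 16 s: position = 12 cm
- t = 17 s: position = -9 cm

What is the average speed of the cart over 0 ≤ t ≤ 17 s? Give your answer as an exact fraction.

43/17 cm/s

Average speed = (total path length)/(elapsed time); on a piecewise-linear x-t graph the path length is Σ|Δx|.
0–6 s: |Δx| = |-7 − -4| = 3 cm
6–10 s: |Δx| = |1 − -7| = 8 cm
10–16 s: |Δx| = |12 − 1| = 11 cm
16–17 s: |Δx| = |-9 − 12| = 21 cm
Total path = 43 cm; average speed = 43/17 = 43/17 cm/s.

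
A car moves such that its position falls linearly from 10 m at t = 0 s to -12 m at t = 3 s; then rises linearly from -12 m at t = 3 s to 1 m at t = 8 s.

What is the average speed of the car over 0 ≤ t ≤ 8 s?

4.375 m/s

Average speed = (total path length)/(elapsed time); on a piecewise-linear x-t graph the path length is Σ|Δx|.
0–3 s: |Δx| = |-12 − 10| = 22 m
3–8 s: |Δx| = |1 − -12| = 13 m
Total path = 35 m; average speed = 35/8 = 4.375 m/s.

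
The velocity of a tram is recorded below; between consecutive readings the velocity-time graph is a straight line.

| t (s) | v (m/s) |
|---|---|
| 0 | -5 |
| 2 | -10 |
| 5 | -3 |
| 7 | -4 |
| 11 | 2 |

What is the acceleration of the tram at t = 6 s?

-0.5 m/s²

Acceleration is the slope of the v-t graph on 5–7 s: (-4 − -3)/(7 − 5) = -0.5 m/s².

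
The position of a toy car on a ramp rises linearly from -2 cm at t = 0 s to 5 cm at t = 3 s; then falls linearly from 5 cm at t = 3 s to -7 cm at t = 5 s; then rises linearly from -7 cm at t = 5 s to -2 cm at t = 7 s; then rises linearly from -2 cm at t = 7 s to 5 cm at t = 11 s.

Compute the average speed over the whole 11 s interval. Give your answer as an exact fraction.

31/11 cm/s

Average speed = (total path length)/(elapsed time); on a piecewise-linear x-t graph the path length is Σ|Δx|.
0–3 s: |Δx| = |5 − -2| = 7 cm
3–5 s: |Δx| = |-7 − 5| = 12 cm
5–7 s: |Δx| = |-2 − -7| = 5 cm
7–11 s: |Δx| = |5 − -2| = 7 cm
Total path = 31 cm; average speed = 31/11 = 31/11 cm/s.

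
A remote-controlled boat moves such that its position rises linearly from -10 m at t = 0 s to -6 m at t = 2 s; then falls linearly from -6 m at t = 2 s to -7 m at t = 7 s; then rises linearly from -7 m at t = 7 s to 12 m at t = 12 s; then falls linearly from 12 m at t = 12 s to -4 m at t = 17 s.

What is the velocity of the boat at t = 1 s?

2 m/s

Velocity is the slope of the x-t graph on 0–2 s: (-6 − -10)/(2 − 0) = 2 m/s.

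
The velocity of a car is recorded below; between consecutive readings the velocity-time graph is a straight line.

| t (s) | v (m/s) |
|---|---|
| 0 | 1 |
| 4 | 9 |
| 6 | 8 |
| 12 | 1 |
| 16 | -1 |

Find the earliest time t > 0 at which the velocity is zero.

t = 14 s

v changes sign on 12–16 s (from 1 to -1); the graph is linear there, so v = 0 at t = 12 + (-1)·(16 − 12)/(-1 − 1) = 14 s.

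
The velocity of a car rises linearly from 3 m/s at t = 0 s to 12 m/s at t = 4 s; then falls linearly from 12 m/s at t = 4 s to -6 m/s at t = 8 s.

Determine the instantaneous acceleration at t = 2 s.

2.25 m/s²

Acceleration is the slope of the v-t graph on 0–4 s: (12 − 3)/(4 − 0) = 2.25 m/s².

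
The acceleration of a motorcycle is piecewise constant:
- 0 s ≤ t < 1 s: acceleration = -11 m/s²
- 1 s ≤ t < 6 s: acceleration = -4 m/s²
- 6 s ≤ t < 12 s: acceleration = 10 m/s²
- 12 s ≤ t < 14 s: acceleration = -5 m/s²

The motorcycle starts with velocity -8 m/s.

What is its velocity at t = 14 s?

Δv equals the area under the a-t graph; then v = v₀ + Δv.
0–1 s: -11 × 1 = -11 m/s
1–6 s: -4 × 5 = -20 m/s
6–12 s: 10 × 6 = 60 m/s
12–14 s: -5 × 2 = -10 m/s
Δv = 19 m/s, so v(14) = -8 + (19) = 11 m/s.

11 m/s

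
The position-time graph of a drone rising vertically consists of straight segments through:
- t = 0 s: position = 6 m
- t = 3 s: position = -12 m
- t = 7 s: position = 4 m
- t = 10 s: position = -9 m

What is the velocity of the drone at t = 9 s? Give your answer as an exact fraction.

Velocity is the slope of the x-t graph on 7–10 s: (-9 − 4)/(10 − 7) = -13/3 m/s.

-13/3 m/s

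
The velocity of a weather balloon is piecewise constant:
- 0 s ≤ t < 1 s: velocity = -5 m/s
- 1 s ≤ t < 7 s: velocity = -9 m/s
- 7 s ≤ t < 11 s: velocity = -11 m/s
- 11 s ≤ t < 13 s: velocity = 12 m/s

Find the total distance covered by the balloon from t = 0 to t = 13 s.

Total distance travelled is ∫|v| dt — sum the magnitudes of each area piece.
0–1 s: |-5| × 1 = 5 m
1–7 s: |-9| × 6 = 54 m
7–11 s: |-11| × 4 = 44 m
11–13 s: |12| × 2 = 24 m
Total distance = 127 m

127 m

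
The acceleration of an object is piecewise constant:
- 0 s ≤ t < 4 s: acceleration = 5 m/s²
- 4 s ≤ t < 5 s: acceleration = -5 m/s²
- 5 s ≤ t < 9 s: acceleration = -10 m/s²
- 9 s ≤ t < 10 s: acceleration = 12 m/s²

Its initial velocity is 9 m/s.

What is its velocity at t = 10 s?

Δv equals the area under the a-t graph; then v = v₀ + Δv.
0–4 s: 5 × 4 = 20 m/s
4–5 s: -5 × 1 = -5 m/s
5–9 s: -10 × 4 = -40 m/s
9–10 s: 12 × 1 = 12 m/s
Δv = -13 m/s, so v(10) = 9 + (-13) = -4 m/s.

-4 m/s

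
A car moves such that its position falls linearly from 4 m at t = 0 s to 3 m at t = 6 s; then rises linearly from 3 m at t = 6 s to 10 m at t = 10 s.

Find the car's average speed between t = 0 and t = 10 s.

0.8 m/s

Average speed = (total path length)/(elapsed time); on a piecewise-linear x-t graph the path length is Σ|Δx|.
0–6 s: |Δx| = |3 − 4| = 1 m
6–10 s: |Δx| = |10 − 3| = 7 m
Total path = 8 m; average speed = 8/10 = 0.8 m/s.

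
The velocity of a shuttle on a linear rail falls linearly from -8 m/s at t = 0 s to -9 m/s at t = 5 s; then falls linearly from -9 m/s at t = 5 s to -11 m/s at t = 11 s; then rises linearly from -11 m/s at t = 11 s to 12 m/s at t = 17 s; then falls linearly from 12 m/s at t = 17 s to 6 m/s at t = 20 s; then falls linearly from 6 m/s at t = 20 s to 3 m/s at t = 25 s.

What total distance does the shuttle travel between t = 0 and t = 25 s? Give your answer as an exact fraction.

4291/23 m

Total distance travelled is ∫|v| dt — sum the magnitudes of each area piece.
0–5 s: |½(-8 + -9)(5)| = 42.5 m
5–11 s: |½(-9 + -11)(6)| = 60 m
11–17 s: v = 0 at t = 319/23 s; triangle areas 363/23 + 432/23 = 795/23 m
17–20 s: |½(12 + 6)(3)| = 27 m
20–25 s: |½(6 + 3)(5)| = 22.5 m
Total distance = 4291/23 m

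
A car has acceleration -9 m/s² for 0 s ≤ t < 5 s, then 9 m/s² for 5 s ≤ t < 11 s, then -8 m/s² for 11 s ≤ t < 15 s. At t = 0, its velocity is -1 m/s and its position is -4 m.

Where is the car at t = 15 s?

-267.5 m

On each constant-a segment, Δv = aΔt and Δx = v₀Δt + ½aΔt²; chain segment to segment.
0–5 s: v starts -1 m/s; Δx = -1·5 + ½·-9·5² = -117.5 m; v ends -46 m/s.
5–11 s: v starts -46 m/s; Δx = -46·6 + ½·9·6² = -114 m; v ends 8 m/s.
11–15 s: v starts 8 m/s; Δx = 8·4 + ½·-8·4² = -32 m; v ends -24 m/s.
x(15) = -4 + Σ Δx = -267.5 m.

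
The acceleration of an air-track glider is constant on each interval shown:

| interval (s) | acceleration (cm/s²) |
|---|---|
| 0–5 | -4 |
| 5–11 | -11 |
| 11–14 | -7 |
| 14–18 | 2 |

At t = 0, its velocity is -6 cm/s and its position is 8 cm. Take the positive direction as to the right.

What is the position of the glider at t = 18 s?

-1169.5 cm

On each constant-a segment, Δv = aΔt and Δx = v₀Δt + ½aΔt²; chain segment to segment.
0–5 s: v starts -6 cm/s; Δx = -6·5 + ½·-4·5² = -80 cm; v ends -26 cm/s.
5–11 s: v starts -26 cm/s; Δx = -26·6 + ½·-11·6² = -354 cm; v ends -92 cm/s.
11–14 s: v starts -92 cm/s; Δx = -92·3 + ½·-7·3² = -307.5 cm; v ends -113 cm/s.
14–18 s: v starts -113 cm/s; Δx = -113·4 + ½·2·4² = -436 cm; v ends -105 cm/s.
x(18) = 8 + Σ Δx = -1169.5 cm.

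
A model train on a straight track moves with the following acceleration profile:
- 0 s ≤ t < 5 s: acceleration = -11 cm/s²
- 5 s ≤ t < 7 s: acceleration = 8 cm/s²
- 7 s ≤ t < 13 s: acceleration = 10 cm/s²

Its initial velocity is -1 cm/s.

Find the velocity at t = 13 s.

20 cm/s

Δv equals the area under the a-t graph; then v = v₀ + Δv.
0–5 s: -11 × 5 = -55 cm/s
5–7 s: 8 × 2 = 16 cm/s
7–13 s: 10 × 6 = 60 cm/s
Δv = 21 cm/s, so v(13) = -1 + (21) = 20 cm/s.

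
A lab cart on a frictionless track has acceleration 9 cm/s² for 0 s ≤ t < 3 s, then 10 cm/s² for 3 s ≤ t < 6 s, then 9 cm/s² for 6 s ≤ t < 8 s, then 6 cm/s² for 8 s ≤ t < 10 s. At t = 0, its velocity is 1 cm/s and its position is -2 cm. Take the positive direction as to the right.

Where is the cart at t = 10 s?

468.5 cm

On each constant-a segment, Δv = aΔt and Δx = v₀Δt + ½aΔt²; chain segment to segment.
0–3 s: v starts 1 cm/s; Δx = 1·3 + ½·9·3² = 43.5 cm; v ends 28 cm/s.
3–6 s: v starts 28 cm/s; Δx = 28·3 + ½·10·3² = 129 cm; v ends 58 cm/s.
6–8 s: v starts 58 cm/s; Δx = 58·2 + ½·9·2² = 134 cm; v ends 76 cm/s.
8–10 s: v starts 76 cm/s; Δx = 76·2 + ½·6·2² = 164 cm; v ends 88 cm/s.
x(10) = -2 + Σ Δx = 468.5 cm.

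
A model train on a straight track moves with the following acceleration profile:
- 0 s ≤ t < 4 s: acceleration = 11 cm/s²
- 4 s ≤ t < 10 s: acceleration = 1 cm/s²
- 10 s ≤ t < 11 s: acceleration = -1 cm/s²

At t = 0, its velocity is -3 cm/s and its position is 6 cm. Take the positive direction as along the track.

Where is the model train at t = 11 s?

On each constant-a segment, Δv = aΔt and Δx = v₀Δt + ½aΔt²; chain segment to segment.
0–4 s: v starts -3 cm/s; Δx = -3·4 + ½·11·4² = 76 cm; v ends 41 cm/s.
4–10 s: v starts 41 cm/s; Δx = 41·6 + ½·1·6² = 264 cm; v ends 47 cm/s.
10–11 s: v starts 47 cm/s; Δx = 47·1 + ½·-1·1² = 46.5 cm; v ends 46 cm/s.
x(11) = 6 + Σ Δx = 392.5 cm.

392.5 cm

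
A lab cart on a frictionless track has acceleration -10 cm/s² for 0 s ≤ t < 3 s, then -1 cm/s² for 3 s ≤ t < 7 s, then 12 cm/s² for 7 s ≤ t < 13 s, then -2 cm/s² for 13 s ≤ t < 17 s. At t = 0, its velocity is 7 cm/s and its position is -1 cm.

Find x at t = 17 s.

93 cm

On each constant-a segment, Δv = aΔt and Δx = v₀Δt + ½aΔt²; chain segment to segment.
0–3 s: v starts 7 cm/s; Δx = 7·3 + ½·-10·3² = -24 cm; v ends -23 cm/s.
3–7 s: v starts -23 cm/s; Δx = -23·4 + ½·-1·4² = -100 cm; v ends -27 cm/s.
7–13 s: v starts -27 cm/s; Δx = -27·6 + ½·12·6² = 54 cm; v ends 45 cm/s.
13–17 s: v starts 45 cm/s; Δx = 45·4 + ½·-2·4² = 164 cm; v ends 37 cm/s.
x(17) = -1 + Σ Δx = 93 cm.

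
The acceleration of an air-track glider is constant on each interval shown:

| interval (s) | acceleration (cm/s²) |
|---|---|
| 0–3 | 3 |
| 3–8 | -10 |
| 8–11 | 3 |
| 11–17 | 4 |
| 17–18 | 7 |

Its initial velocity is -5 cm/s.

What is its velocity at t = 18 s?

-6 cm/s

Δv equals the area under the a-t graph; then v = v₀ + Δv.
0–3 s: 3 × 3 = 9 cm/s
3–8 s: -10 × 5 = -50 cm/s
8–11 s: 3 × 3 = 9 cm/s
11–17 s: 4 × 6 = 24 cm/s
17–18 s: 7 × 1 = 7 cm/s
Δv = -1 cm/s, so v(18) = -5 + (-1) = -6 cm/s.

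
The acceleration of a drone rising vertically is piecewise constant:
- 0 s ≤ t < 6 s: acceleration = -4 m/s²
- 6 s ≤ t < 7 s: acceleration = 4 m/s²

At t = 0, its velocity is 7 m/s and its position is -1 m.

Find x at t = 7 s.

On each constant-a segment, Δv = aΔt and Δx = v₀Δt + ½aΔt²; chain segment to segment.
0–6 s: v starts 7 m/s; Δx = 7·6 + ½·-4·6² = -30 m; v ends -17 m/s.
6–7 s: v starts -17 m/s; Δx = -17·1 + ½·4·1² = -15 m; v ends -13 m/s.
x(7) = -1 + Σ Δx = -46 m.

-46 m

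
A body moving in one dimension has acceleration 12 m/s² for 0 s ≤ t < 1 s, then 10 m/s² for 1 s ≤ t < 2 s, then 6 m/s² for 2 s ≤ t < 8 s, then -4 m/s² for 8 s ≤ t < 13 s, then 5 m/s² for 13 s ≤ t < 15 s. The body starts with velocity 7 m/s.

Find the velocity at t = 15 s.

55 m/s

Δv equals the area under the a-t graph; then v = v₀ + Δv.
0–1 s: 12 × 1 = 12 m/s
1–2 s: 10 × 1 = 10 m/s
2–8 s: 6 × 6 = 36 m/s
8–13 s: -4 × 5 = -20 m/s
13–15 s: 5 × 2 = 10 m/s
Δv = 48 m/s, so v(15) = 7 + (48) = 55 m/s.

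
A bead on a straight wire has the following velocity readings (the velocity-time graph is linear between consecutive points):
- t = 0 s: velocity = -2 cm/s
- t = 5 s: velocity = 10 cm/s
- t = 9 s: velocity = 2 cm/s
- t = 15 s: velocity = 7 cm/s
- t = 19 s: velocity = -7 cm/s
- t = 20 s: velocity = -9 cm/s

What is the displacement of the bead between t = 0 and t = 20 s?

Net displacement equals the area under the velocity-time graph (areas below the axis count negative).
0–5 s: ½(-2 + 10)(5) = 20 cm
5–9 s: ½(10 + 2)(4) = 24 cm
9–15 s: ½(2 + 7)(6) = 27 cm
15–19 s: ½(7 + -7)(4) = 0 cm
19–20 s: ½(-7 + -9)(1) = -8 cm
Net displacement = 63 cm

63 cm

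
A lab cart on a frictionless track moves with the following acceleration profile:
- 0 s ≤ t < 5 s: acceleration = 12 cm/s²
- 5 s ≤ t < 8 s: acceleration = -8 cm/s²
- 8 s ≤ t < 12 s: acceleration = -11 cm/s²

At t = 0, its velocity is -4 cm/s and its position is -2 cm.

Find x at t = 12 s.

300 cm

On each constant-a segment, Δv = aΔt and Δx = v₀Δt + ½aΔt²; chain segment to segment.
0–5 s: v starts -4 cm/s; Δx = -4·5 + ½·12·5² = 130 cm; v ends 56 cm/s.
5–8 s: v starts 56 cm/s; Δx = 56·3 + ½·-8·3² = 132 cm; v ends 32 cm/s.
8–12 s: v starts 32 cm/s; Δx = 32·4 + ½·-11·4² = 40 cm; v ends -12 cm/s.
x(12) = -2 + Σ Δx = 300 cm.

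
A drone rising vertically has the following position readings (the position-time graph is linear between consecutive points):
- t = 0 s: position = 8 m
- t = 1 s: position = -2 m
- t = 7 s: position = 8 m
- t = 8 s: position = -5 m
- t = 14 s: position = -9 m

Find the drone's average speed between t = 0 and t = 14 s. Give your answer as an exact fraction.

Average speed = (total path length)/(elapsed time); on a piecewise-linear x-t graph the path length is Σ|Δx|.
0–1 s: |Δx| = |-2 − 8| = 10 m
1–7 s: |Δx| = |8 − -2| = 10 m
7–8 s: |Δx| = |-5 − 8| = 13 m
8–14 s: |Δx| = |-9 − -5| = 4 m
Total path = 37 m; average speed = 37/14 = 37/14 m/s.

37/14 m/s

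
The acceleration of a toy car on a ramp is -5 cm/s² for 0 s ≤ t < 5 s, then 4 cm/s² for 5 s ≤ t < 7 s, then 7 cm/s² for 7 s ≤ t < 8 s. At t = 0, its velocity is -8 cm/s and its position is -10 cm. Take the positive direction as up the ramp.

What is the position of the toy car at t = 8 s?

On each constant-a segment, Δv = aΔt and Δx = v₀Δt + ½aΔt²; chain segment to segment.
0–5 s: v starts -8 cm/s; Δx = -8·5 + ½·-5·5² = -102.5 cm; v ends -33 cm/s.
5–7 s: v starts -33 cm/s; Δx = -33·2 + ½·4·2² = -58 cm; v ends -25 cm/s.
7–8 s: v starts -25 cm/s; Δx = -25·1 + ½·7·1² = -21.5 cm; v ends -18 cm/s.
x(8) = -10 + Σ Δx = -192 cm.

-192 cm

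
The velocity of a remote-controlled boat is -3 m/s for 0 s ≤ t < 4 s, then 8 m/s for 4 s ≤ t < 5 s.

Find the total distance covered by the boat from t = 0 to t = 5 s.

Distance (not displacement) is the total path length: add the absolute areas under v-t.
0–4 s: |-3| × 4 = 12 m
4–5 s: |8| × 1 = 8 m
Total distance = 20 m

20 m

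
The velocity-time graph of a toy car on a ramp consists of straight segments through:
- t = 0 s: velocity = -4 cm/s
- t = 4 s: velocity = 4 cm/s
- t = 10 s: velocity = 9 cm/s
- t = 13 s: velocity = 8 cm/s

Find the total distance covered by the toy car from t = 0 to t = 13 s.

Distance (not displacement) is the total path length: add the absolute areas under v-t.
0–4 s: v = 0 at t = 2 s; triangle areas 4 + 4 = 8 cm
4–10 s: |½(4 + 9)(6)| = 39 cm
10–13 s: |½(9 + 8)(3)| = 25.5 cm
Total distance = 72.5 cm

72.5 cm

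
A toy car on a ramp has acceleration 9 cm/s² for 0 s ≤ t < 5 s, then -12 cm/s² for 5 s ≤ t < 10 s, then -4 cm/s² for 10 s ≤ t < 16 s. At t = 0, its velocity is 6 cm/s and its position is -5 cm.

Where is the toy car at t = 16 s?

On each constant-a segment, Δv = aΔt and Δx = v₀Δt + ½aΔt²; chain segment to segment.
0–5 s: v starts 6 cm/s; Δx = 6·5 + ½·9·5² = 142.5 cm; v ends 51 cm/s.
5–10 s: v starts 51 cm/s; Δx = 51·5 + ½·-12·5² = 105 cm; v ends -9 cm/s.
10–16 s: v starts -9 cm/s; Δx = -9·6 + ½·-4·6² = -126 cm; v ends -33 cm/s.
x(16) = -5 + Σ Δx = 116.5 cm.

116.5 cm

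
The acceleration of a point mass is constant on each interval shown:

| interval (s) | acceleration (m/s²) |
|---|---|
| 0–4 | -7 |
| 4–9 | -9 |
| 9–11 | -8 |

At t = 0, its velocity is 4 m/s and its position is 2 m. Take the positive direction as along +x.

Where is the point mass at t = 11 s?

On each constant-a segment, Δv = aΔt and Δx = v₀Δt + ½aΔt²; chain segment to segment.
0–4 s: v starts 4 m/s; Δx = 4·4 + ½·-7·4² = -40 m; v ends -24 m/s.
4–9 s: v starts -24 m/s; Δx = -24·5 + ½·-9·5² = -232.5 m; v ends -69 m/s.
9–11 s: v starts -69 m/s; Δx = -69·2 + ½·-8·2² = -154 m; v ends -85 m/s.
x(11) = 2 + Σ Δx = -424.5 m.

-424.5 m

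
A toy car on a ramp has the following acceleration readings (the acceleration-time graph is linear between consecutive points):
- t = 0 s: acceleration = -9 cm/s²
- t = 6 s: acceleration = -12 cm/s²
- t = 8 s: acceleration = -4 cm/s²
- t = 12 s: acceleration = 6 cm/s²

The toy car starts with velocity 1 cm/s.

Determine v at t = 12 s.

Δv equals the area under the a-t graph; then v = v₀ + Δv.
0–6 s: ½(-9 + -12)(6) = -63 cm/s
6–8 s: ½(-12 + -4)(2) = -16 cm/s
8–12 s: ½(-4 + 6)(4) = 4 cm/s
Δv = -75 cm/s, so v(12) = 1 + (-75) = -74 cm/s.

-74 cm/s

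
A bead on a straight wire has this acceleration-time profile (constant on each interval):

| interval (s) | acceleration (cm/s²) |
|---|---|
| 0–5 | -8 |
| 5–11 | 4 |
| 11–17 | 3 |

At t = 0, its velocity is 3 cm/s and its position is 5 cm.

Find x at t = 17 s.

On each constant-a segment, Δv = aΔt and Δx = v₀Δt + ½aΔt²; chain segment to segment.
0–5 s: v starts 3 cm/s; Δx = 3·5 + ½·-8·5² = -85 cm; v ends -37 cm/s.
5–11 s: v starts -37 cm/s; Δx = -37·6 + ½·4·6² = -150 cm; v ends -13 cm/s.
11–17 s: v starts -13 cm/s; Δx = -13·6 + ½·3·6² = -24 cm; v ends 5 cm/s.
x(17) = 5 + Σ Δx = -254 cm.

-254 cm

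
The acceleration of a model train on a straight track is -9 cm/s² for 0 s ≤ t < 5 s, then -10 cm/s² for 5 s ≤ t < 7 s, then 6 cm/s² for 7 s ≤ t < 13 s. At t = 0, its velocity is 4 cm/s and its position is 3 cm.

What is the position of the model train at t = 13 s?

-449.5 cm

On each constant-a segment, Δv = aΔt and Δx = v₀Δt + ½aΔt²; chain segment to segment.
0–5 s: v starts 4 cm/s; Δx = 4·5 + ½·-9·5² = -92.5 cm; v ends -41 cm/s.
5–7 s: v starts -41 cm/s; Δx = -41·2 + ½·-10·2² = -102 cm; v ends -61 cm/s.
7–13 s: v starts -61 cm/s; Δx = -61·6 + ½·6·6² = -258 cm; v ends -25 cm/s.
x(13) = 3 + Σ Δx = -449.5 cm.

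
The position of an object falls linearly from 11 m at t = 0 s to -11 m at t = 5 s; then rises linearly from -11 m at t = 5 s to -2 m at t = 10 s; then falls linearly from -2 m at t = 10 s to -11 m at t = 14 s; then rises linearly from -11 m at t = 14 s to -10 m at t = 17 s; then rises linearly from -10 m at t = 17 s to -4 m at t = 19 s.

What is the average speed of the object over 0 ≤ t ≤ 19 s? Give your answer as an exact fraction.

Average speed = (total path length)/(elapsed time); on a piecewise-linear x-t graph the path length is Σ|Δx|.
0–5 s: |Δx| = |-11 − 11| = 22 m
5–10 s: |Δx| = |-2 − -11| = 9 m
10–14 s: |Δx| = |-11 − -2| = 9 m
14–17 s: |Δx| = |-10 − -11| = 1 m
17–19 s: |Δx| = |-4 − -10| = 6 m
Total path = 47 m; average speed = 47/19 = 47/19 m/s.

47/19 m/s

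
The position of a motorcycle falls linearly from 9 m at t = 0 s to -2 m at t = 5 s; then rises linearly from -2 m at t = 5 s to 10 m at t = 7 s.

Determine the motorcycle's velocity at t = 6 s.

6 m/s

Velocity is the slope of the x-t graph on 5–7 s: (10 − -2)/(7 − 5) = 6 m/s.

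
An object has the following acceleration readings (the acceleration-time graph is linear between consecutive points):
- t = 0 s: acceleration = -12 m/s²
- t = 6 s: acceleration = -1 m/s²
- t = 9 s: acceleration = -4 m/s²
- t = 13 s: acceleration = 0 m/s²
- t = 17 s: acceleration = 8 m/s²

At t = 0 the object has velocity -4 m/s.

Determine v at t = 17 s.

Δv equals the area under the a-t graph; then v = v₀ + Δv.
0–6 s: ½(-12 + -1)(6) = -39 m/s
6–9 s: ½(-1 + -4)(3) = -7.5 m/s
9–13 s: ½(-4 + 0)(4) = -8 m/s
13–17 s: ½(0 + 8)(4) = 16 m/s
Δv = -38.5 m/s, so v(17) = -4 + (-38.5) = -42.5 m/s.

-42.5 m/s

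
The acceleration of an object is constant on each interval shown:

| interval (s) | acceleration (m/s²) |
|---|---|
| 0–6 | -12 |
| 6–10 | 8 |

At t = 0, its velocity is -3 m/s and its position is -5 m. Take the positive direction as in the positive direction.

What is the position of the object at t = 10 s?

On each constant-a segment, Δv = aΔt and Δx = v₀Δt + ½aΔt²; chain segment to segment.
0–6 s: v starts -3 m/s; Δx = -3·6 + ½·-12·6² = -234 m; v ends -75 m/s.
6–10 s: v starts -75 m/s; Δx = -75·4 + ½·8·4² = -236 m; v ends -43 m/s.
x(10) = -5 + Σ Δx = -475 m.

-475 m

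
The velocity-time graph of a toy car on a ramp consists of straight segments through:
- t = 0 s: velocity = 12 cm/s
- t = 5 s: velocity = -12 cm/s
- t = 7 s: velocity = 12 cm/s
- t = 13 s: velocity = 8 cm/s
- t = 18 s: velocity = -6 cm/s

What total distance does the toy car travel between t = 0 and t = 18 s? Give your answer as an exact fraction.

839/7 cm

Distance (not displacement) is the total path length: add the absolute areas under v-t.
0–5 s: v = 0 at t = 2.5 s; triangle areas 15 + 15 = 30 cm
5–7 s: v = 0 at t = 6 s; triangle areas 6 + 6 = 12 cm
7–13 s: |½(12 + 8)(6)| = 60 cm
13–18 s: v = 0 at t = 111/7 s; triangle areas 80/7 + 45/7 = 125/7 cm
Total distance = 839/7 cm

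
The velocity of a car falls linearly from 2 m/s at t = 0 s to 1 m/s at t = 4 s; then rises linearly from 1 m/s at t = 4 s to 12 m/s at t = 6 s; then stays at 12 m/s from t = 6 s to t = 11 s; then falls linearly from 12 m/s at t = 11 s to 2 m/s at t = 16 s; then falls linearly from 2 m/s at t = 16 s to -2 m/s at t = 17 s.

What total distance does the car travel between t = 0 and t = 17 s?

Distance (not displacement) is the total path length: add the absolute areas under v-t.
0–4 s: |½(2 + 1)(4)| = 6 m
4–6 s: |½(1 + 12)(2)| = 13 m
6–11 s: |12| × 5 = 60 m
11–16 s: |½(12 + 2)(5)| = 35 m
16–17 s: v = 0 at t = 16.5 s; triangle areas 0.5 + 0.5 = 1 m
Total distance = 115 m

115 m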